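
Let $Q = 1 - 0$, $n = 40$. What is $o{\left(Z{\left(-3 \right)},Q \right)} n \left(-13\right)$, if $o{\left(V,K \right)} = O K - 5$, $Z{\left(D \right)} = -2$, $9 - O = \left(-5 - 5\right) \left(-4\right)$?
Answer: $18720$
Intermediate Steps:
$O = -31$ ($O = 9 - \left(-5 - 5\right) \left(-4\right) = 9 - \left(-10\right) \left(-4\right) = 9 - 40 = -31$)
$Q = 1$ ($Q = 1 + 0 = 1$)
$o{\left(V,K \right)} = -5 - 31 K$ ($o{\left(V,K \right)} = - 31 K - 5 = -5 - 31 K$)
$o{\left(Z{\left(-3 \right)},Q \right)} n \left(-13\right) = \left(-5 - 31\right) 40 \left(-13\right) = \left(-36\right) 40 \left(-13\right) = \left(-1440\right) \left(-13\right) = 18720$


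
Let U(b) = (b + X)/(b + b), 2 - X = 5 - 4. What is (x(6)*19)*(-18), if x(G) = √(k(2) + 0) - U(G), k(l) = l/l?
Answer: -285/2 ≈ -142.50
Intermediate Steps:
k(l) = 1
X = 1 (X = 2 - (5 - 4) = 2 - 1*1 = 2 - 1 = 1)
U(b) = (1 + b)/(2*b) (U(b) = (b + 1)/(b + b) = (1 + b)/((2*b)) = (1 + b)*(1/(2*b)) = (1 + b)/(2*b))
x(G) = 1 - (1 + G)/(2*G) (x(G) = √(1 + 0) - (1 + G)/(2*G) = √1 - (1 + G)/(2*G) = 1 - (1 + G)/(2*G))
(x(6)*19)*(-18) = (((½)*(-1 + 6)/6)*19)*(-18) = (((½)*(⅙)*5)*19)*(-18) = ((5/12)*19)*(-18) = (95/12)*(-18) = -285/2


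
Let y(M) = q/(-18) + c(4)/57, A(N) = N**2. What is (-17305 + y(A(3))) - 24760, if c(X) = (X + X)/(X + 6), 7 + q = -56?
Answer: -23975047/570 ≈ -42062.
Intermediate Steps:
q = -63 (q = -7 - 56 = -63)
c(X) = 2*X/(6 + X) (c(X) = (2*X)/(6 + X) = 2*X/(6 + X))
y(M) = 2003/570 (y(M) = -63/(-18) + (2*4/(6 + 4))/57 = -63*(-1/18) + (2*4/10)*(1/57) = 7/2 + (2*4*(1/10))*(1/57) = 7/2 + (4/5)*(1/57) = 7/2 + 4/285 = 2003/570)
(-17305 + y(A(3))) - 24760 = (-17305 + 2003/570) - 24760 = -9861847/570 - 24760 = -23975047/570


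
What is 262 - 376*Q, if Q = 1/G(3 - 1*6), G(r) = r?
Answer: 1162/3 ≈ 387.33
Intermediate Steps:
Q = -⅓ (Q = 1/(3 - 1*6) = 1/(3 - 6) = 1/(-3) = -⅓ ≈ -0.33333)
262 - 376*Q = 262 - 376*(-⅓) = 262 + 376/3 = 1162/3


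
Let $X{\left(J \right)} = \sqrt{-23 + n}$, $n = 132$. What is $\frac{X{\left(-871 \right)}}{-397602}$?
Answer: $- \frac{\sqrt{109}}{397602} \approx -2.6258 \cdot 10^{-5}$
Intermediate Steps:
$X{\left(J \right)} = \sqrt{109}$ ($X{\left(J \right)} = \sqrt{-23 + 132} = \sqrt{109}$)
$\frac{X{\left(-871 \right)}}{-397602} = \frac{\sqrt{109}}{-397602} = \sqrt{109} \left(- \frac{1}{397602}\right) = - \frac{\sqrt{109}}{397602}$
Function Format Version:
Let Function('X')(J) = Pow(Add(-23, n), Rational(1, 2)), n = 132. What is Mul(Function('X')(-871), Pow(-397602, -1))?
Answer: Mul(Rational(-1, 397602), Pow(109, Rational(1, 2))) ≈ -2.6258e-5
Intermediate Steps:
Function('X')(J) = Pow(109, Rational(1, 2)) (Function('X')(J) = Pow(Add(-23, 132), Rational(1, 2)) = Pow(109, Rational(1, 2)))
Mul(Function('X')(-871), Pow(-397602, -1)) = Mul(Pow(109, Rational(1, 2)), Pow(-397602, -1)) = Mul(Pow(109, Rational(1, 2)), Rational(-1, 397602)) = Mul(Rational(-1, 397602), Pow(109, Rational(1, 2)))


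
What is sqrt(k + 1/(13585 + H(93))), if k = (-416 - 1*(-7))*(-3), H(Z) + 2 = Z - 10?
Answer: sqrt(229153988878)/13666 ≈ 35.029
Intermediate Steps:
H(Z) = -12 + Z (H(Z) = -2 + (Z - 10) = -2 + (-10 + Z) = -12 + Z)
k = 1227 (k = (-416 + 7)*(-3) = -409*(-3) = 1227)
sqrt(k + 1/(13585 + H(93))) = sqrt(1227 + 1/(13585 + (-12 + 93))) = sqrt(1227 + 1/(13585 + 81)) = sqrt(1227 + 1/13666) = sqrt(16768183/13666) = sqrt(229153988878)/13666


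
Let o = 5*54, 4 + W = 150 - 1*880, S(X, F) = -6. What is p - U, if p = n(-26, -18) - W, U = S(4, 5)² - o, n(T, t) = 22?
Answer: 990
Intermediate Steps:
W = -734 (W = -4 + (150 - 1*880) = -4 + (150 - 880) = -4 - 730 = -734)
o = 270
U = -234 (U = (-6)² - 1*270 = 36 - 270 = -234)
p = 756 (p = 22 - 1*(-734) = 22 + 734 = 756)
p - U = 756 - 1*(-234) = 756 + 234 = 990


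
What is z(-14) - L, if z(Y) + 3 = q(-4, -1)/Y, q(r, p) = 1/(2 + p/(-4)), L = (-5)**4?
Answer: -39566/63 ≈ -628.03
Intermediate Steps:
L = 625
q(r, p) = 1/(2 - p/4) (q(r, p) = 1/(2 + p*(-1/4)) = 1/(2 - p/4))
z(Y) = -3 + 4/(9*Y) (z(Y) = -3 + (-4/(-8 - 1))/Y = -3 + (-4/(-9))/Y = -3 + (-4*(-1/9))/Y = -3 + 4/(9*Y))
z(-14) - L = (-3 + (4/9)/(-14)) - 1*625 = (-3 + (4/9)*(-1/14)) - 625 = (-3 - 2/63) - 625 = -191/63 - 625 = -39566/63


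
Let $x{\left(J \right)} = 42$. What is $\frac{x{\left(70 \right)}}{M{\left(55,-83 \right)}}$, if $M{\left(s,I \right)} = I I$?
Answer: $\frac{42}{6889} \approx 0.0060967$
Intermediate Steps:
$M{\left(s,I \right)} = I^{2}$
$\frac{x{\left(70 \right)}}{M{\left(55,-83 \right)}} = \frac{42}{\left(-83\right)^{2}} = \frac{42}{6889}$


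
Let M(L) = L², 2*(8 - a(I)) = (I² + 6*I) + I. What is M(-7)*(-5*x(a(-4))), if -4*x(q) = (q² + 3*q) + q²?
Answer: 53165/2 ≈ 26583.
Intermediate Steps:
a(I) = 8 - 7*I/2 - I²/2 (a(I) = 8 - ((I² + 6*I) + I)/2 = 8 - (I² + 7*I)/2 = 8 + (-7*I/2 - I²/2) = 8 - 7*I/2 - I²/2)
x(q) = -3*q/4 - q²/2 (x(q) = -((q² + 3*q) + q²)/4 = -(2*q² + 3*q)/4 = -3*q/4 - q²/2)
M(-7)*(-5*x(a(-4))) = (-7)²*(-(-5)*(8 - 7/2*(-4) - ½*(-4)²)*(3 + 2*(8 - 7/2*(-4) - ½*(-4)²))/4) = 49*(-(-5)*(8 + 14 - ½*16)*(3 + 2*(8 + 14 - ½*16))/4) = 49*(-(-5)*(8 + 14 - 8)*(3 + 2*(8 + 14 - 8))/4) = 49*(-(-5)*14*(3 + 2*14)/4) = 49*(-(-5)*14*(3 + 28)/4) = 49*(-(-5)*14*31/4) = 49*(-5*(-217/2)) = 49*(1085/2) = 53165/2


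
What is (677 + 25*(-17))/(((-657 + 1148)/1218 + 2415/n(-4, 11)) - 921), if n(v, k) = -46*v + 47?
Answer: -3376296/12194087 ≈ -0.27688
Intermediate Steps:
n(v, k) = 47 - 46*v
(677 + 25*(-17))/(((-657 + 1148)/1218 + 2415/n(-4, 11)) - 921) = (677 + 25*(-17))/(((-657 + 1148)/1218 + 2415/(47 - 46*(-4))) - 921) = (677 - 425)/((491*(1/1218) + 2415/(47 + 184)) - 921) = 252/((491/1218 + 2415/231) - 921) = 252/((491/1218 + 2415*(1/231)) - 921) = 252/((491/1218 + 115/11) - 921) = 252/(145471/13398 - 921) = 252/(-12194087/13398) = 252*(-13398/12194087) = -3376296/12194087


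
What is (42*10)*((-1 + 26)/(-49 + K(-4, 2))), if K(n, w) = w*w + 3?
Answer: -250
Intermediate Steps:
K(n, w) = 3 + w**2 (K(n, w) = w**2 + 3 = 3 + w**2)
(42*10)*((-1 + 26)/(-49 + K(-4, 2))) = (42*10)*((-1 + 26)/(-49 + (3 + 2**2))) = 420*(25/(-49 + (3 + 4))) = 420*(25/(-49 + 7)) = 420*(25/(-42)) = 420*(25*(-1/42)) = 420*(-25/42) = -250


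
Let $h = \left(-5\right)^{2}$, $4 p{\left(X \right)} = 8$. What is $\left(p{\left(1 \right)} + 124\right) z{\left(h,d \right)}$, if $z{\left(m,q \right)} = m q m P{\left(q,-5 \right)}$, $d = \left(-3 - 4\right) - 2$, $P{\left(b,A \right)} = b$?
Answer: $6378750$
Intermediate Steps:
$p{\left(X \right)} = 2$ ($p{\left(X \right)} = \frac{1}{4} \cdot 8 = 2$)
$d = -9$ ($d = -7 - 2 = -9$)
$h = 25$
$z{\left(m,q \right)} = m^{2} q^{2}$ ($z{\left(m,q \right)} = m q m q = m m q q = m m q^{2} = m^{2} q^{2}$)
$\left(p{\left(1 \right)} + 124\right) z{\left(h,d \right)} = \left(2 + 124\right) 25^{2} \left(-9\right)^{2} = 126 \cdot 625 \cdot 81 = 126 \cdot 50625 = 6378750$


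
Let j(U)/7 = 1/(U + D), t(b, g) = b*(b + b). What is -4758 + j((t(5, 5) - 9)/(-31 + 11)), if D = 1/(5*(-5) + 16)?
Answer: -1852122/389 ≈ -4761.2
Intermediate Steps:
t(b, g) = 2*b² (t(b, g) = b*(2*b) = 2*b²)
D = -⅑ (D = 1/(-25 + 16) = 1/(-9) = -⅑ ≈ -0.11111)
j(U) = 7/(-⅑ + U) (j(U) = 7/(U - ⅑) = 7/(-⅑ + U))
-4758 + j((t(5, 5) - 9)/(-31 + 11)) = -4758 + 63/(-1 + 9*((2*5² - 9)/(-31 + 11))) = -4758 + 63/(-1 + 9*((2*25 - 9)/(-20))) = -4758 + 63/(-1 + 9*((50 - 9)*(-1/20))) = -4758 + 63/(-1 + 9*(41*(-1/20))) = -4758 + 63/(-1 + 9*(-41/20)) = -4758 + 63/(-1 - 369/20) = -4758 + 63/(-389/20) = -4758 + 63*(-20/389) = -4758 - 1260/389 = -1852122/389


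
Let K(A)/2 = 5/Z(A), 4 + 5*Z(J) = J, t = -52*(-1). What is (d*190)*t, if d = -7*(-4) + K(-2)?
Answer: 582920/3 ≈ 1.9431e+5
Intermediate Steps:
t = 52
Z(J) = -⅘ + J/5
K(A) = 10/(-⅘ + A/5) (K(A) = 2*(5/(-⅘ + A/5)) = 10/(-⅘ + A/5))
d = 59/3 (d = -7*(-4) + 50/(-4 - 2) = 28 + 50/(-6) = 28 + 50*(-⅙) = 28 - 25/3 = 59/3 ≈ 19.667)
(d*190)*t = ((59/3)*190)*52 = (11210/3)*52 = 582920/3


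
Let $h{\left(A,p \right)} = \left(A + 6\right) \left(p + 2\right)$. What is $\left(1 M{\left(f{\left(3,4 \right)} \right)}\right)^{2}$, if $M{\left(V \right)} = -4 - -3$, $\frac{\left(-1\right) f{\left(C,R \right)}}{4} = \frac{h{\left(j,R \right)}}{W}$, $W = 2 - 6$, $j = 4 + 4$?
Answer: $1$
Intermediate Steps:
$j = 8$
$h{\left(A,p \right)} = \left(2 + p\right) \left(6 + A\right)$ ($h{\left(A,p \right)} = \left(6 + A\right) \left(2 + p\right) = \left(2 + p\right) \left(6 + A\right)$)
$W = -4$ ($W = 2 - 6 = -4$)
$f{\left(C,R \right)} = 28 + 14 R$ ($f{\left(C,R \right)} = - 4 \frac{12 + 2 \cdot 8 + 6 R + 8 R}{-4} = - 4 \left(12 + 16 + 6 R + 8 R\right) \left(- \frac{1}{4}\right) = - 4 \left(28 + 14 R\right) \left(- \frac{1}{4}\right) = - 4 \left(-7 - \frac{7 R}{2}\right) = 28 + 14 R$)
$M{\left(V \right)} = -1$ ($M{\left(V \right)} = -4 + 3 = -1$)
$\left(1 M{\left(f{\left(3,4 \right)} \right)}\right)^{2} = \left(1 \left(-1\right)\right)^{2} = \left(-1\right)^{2} = 1$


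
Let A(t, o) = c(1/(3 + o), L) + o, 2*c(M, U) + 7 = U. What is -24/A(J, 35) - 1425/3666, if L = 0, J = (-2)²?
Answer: -29527/25662 ≈ -1.1506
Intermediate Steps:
J = 4
c(M, U) = -7/2 + U/2
A(t, o) = -7/2 + o (A(t, o) = (-7/2 + (½)*0) + o = (-7/2 + 0) + o = -7/2 + o)
-24/A(J, 35) - 1425/3666 = -24/(-7/2 + 35) - 1425/3666 = -24/63/2 - 1425*1/3666 = -24*2/63 - 475/1222 = -16/21 - 475/1222 = -29527/25662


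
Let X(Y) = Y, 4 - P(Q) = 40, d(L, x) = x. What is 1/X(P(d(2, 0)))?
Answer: -1/36 ≈ -0.027778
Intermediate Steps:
P(Q) = -36 (P(Q) = 4 - 1*40 = 4 - 40 = -36)
1/X(P(d(2, 0))) = 1/(-36) = -1/36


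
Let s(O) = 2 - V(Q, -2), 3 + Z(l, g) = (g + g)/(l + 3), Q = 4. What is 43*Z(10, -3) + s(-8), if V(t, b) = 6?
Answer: -1987/13 ≈ -152.85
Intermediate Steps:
Z(l, g) = -3 + 2*g/(3 + l) (Z(l, g) = -3 + (g + g)/(l + 3) = -3 + (2*g)/(3 + l) = -3 + 2*g/(3 + l))
s(O) = -4 (s(O) = 2 - 1*6 = 2 - 6 = -4)
43*Z(10, -3) + s(-8) = 43*((-9 - 3*10 + 2*(-3))/(3 + 10)) - 4 = 43*((-9 - 30 - 6)/13) - 4 = 43*((1/13)*(-45)) - 4 = 43*(-45/13) - 4 = -1935/13 - 4 = -1987/13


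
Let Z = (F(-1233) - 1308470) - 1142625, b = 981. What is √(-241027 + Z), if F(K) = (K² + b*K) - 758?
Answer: 2*I*√595541 ≈ 1543.4*I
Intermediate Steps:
F(K) = -758 + K² + 981*K (F(K) = (K² + 981*K) - 758 = -758 + K² + 981*K)
Z = -2141137 (Z = ((-758 + (-1233)² + 981*(-1233)) - 1308470) - 1142625 = ((-758 + 1520289 - 1209573) - 1308470) - 1142625 = (309958 - 1308470) - 1142625 = -998512 - 1142625 = -2141137)
√(-241027 + Z) = √(-241027 - 2141137) = √(-2382164) = 2*I*√595541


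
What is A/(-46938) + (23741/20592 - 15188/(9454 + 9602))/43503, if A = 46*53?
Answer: -144484840852181/2782156614350256 ≈ -0.051933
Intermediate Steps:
A = 2438
A/(-46938) + (23741/20592 - 15188/(9454 + 9602))/43503 = 2438/(-46938) + (23741/20592 - 15188/(9454 + 9602))/43503 = 2438*(-1/46938) + (23741*(1/20592) - 15188/19056)*(1/43503) = -1219/23469 + (23741/20592 - 15188*1/19056)*(1/43503) = -1219/23469 + (23741/20592 - 3797/4764)*(1/43503) = -1219/23469 + (2909525/8175024)*(1/43503) = -1219/23469 + 2909525/355638069072 = -144484840852181/2782156614350256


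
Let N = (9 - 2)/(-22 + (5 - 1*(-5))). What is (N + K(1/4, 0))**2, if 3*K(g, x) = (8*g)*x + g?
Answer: 1/4 ≈ 0.25000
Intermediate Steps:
K(g, x) = g/3 + 8*g*x/3 (K(g, x) = ((8*g)*x + g)/3 = (8*g*x + g)/3 = (g + 8*g*x)/3 = g/3 + 8*g*x/3)
N = -7/12 (N = 7/(-22 + (5 + 5)) = 7/(-22 + 10) = 7/(-12) = 7*(-1/12) = -7/12 ≈ -0.58333)
(N + K(1/4, 0))**2 = (-7/12 + (1/4)*(1 + 8*0)/3)**2 = (-7/12 + (1*(1/4))*(1 + 0)/3)**2 = (-7/12 + (1/3)*(1/4)*1)**2 = (-7/12 + 1/12)**2 = (-1/2)**2 = 1/4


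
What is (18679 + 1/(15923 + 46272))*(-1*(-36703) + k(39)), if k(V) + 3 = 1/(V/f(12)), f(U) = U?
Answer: 554270994664224/808535 ≈ 6.8552e+8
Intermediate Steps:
k(V) = -3 + 12/V (k(V) = -3 + 1/(V/12) = -3 + 12/V)
(18679 + 1/(15923 + 46272))*(-1*(-36703) + k(39)) = (18679 + 1/(15923 + 46272))*(-1*(-36703) + (-3 + 12/39)) = (18679 + 1/62195)*(36703 + (-3 + 12*(1/39))) = (18679 + 1/62195)*(36703 + (-3 + 4/13)) = 1161740406*(36703 - 35/13)/62195 = (1161740406/62195)*(477104/13) = 554270994664224/808535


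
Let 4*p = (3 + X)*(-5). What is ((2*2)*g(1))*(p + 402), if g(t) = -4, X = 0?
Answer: -6372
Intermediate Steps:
p = -15/4 (p = ((3 + 0)*(-5))/4 = (3*(-5))/4 = (1/4)*(-15) = -15/4 ≈ -3.7500)
((2*2)*g(1))*(p + 402) = ((2*2)*(-4))*(-15/4 + 402) = (4*(-4))*(1593/4) = -16*1593/4 = -6372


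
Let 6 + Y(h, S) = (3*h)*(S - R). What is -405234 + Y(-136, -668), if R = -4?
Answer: -134328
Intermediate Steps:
Y(h, S) = -6 + 3*h*(4 + S) (Y(h, S) = -6 + (3*h)*(S - 1*(-4)) = -6 + (3*h)*(S + 4) = -6 + (3*h)*(4 + S) = -6 + 3*h*(4 + S))
-405234 + Y(-136, -668) = -405234 + (-6 + 12*(-136) + 3*(-668)*(-136)) = -405234 + (-6 - 1632 + 272544) = -405234 + 270906 = -134328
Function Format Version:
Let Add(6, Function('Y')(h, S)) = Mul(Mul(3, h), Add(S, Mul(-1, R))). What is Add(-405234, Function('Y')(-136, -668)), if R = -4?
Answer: -134328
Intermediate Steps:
Function('Y')(h, S) = Add(-6, Mul(3, h, Add(4, S))) (Function('Y')(h, S) = Add(-6, Mul(Mul(3, h), Add(S, Mul(-1, -4)))) = Add(-6, Mul(Mul(3, h), Add(S, 4))) = Add(-6, Mul(Mul(3, h), Add(4, S))) = Add(-6, Mul(3, h, Add(4, S))))
Add(-405234, Function('Y')(-136, -668)) = Add(-405234, Add(-6, Mul(12, -136), Mul(3, -668, -136))) = Add(-405234, Add(-6, -1632, 272544)) = Add(-405234, 270906) = -134328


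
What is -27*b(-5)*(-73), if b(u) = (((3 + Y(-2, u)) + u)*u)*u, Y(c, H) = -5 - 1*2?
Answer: -443475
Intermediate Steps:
Y(c, H) = -7 (Y(c, H) = -5 - 2 = -7)
b(u) = u²*(-4 + u) (b(u) = (((3 - 7) + u)*u)*u = ((-4 + u)*u)*u = (u*(-4 + u))*u = u²*(-4 + u))
-27*b(-5)*(-73) = -27*(-5)²*(-4 - 5)*(-73) = -675*(-9)*(-73) = -27*(-225)*(-73) = 6075*(-73) = -443475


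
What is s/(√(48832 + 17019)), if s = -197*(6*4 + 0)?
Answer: -4728*√65851/65851 ≈ -18.425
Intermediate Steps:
s = -4728 (s = -197*(24 + 0) = -197*24 = -4728)
s/(√(48832 + 17019)) = -4728/√(48832 + 17019) = -4728*√65851/65851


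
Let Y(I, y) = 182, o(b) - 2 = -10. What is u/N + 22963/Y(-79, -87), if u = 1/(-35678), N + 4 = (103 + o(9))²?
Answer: 1847667494503/14644231329 ≈ 126.17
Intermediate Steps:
o(b) = -8 (o(b) = 2 - 10 = -8)
N = 9021 (N = -4 + (103 - 8)² = -4 + 95² = -4 + 9025 = 9021)
u = -1/35678 ≈ -2.8028e-5
u/N + 22963/Y(-79, -87) = -1/35678/9021 + 22963/182 = -1/35678*1/9021 + 22963*(1/182) = -1/321851238 + 22963/182 = 1847667494503/14644231329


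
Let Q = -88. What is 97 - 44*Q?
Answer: 3969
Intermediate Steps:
97 - 44*Q = 97 - 44*(-88) = 97 + 3872 = 3969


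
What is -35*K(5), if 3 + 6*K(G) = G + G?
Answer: -245/6 ≈ -40.833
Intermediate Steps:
K(G) = -½ + G/3 (K(G) = -½ + (G + G)/6 = -½ + (2*G)/6 = -½ + G/3)
-35*K(5) = -35*(-½ + (⅓)*5) = -35*(-½ + 5/3) = -35*7/6 = -245/6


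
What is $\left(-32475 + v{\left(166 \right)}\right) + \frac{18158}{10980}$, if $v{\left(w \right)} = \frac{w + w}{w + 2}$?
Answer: $- \frac{623937376}{19215} \approx -32471.0$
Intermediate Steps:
$v{\left(w \right)} = \frac{2 w}{2 + w}$
$\left(-32475 + v{\left(166 \right)}\right) + \frac{18158}{10980} = \left(-32475 + 2 \cdot 166 \frac{1}{2 + 166}\right) + \frac{18158}{10980} = \left(-32475 + 2 \cdot 166 \cdot \frac{1}{168}\right) + 18158 \cdot \frac{1}{10980} = \left(-32475 + 2 \cdot 166 \cdot \frac{1}{168}\right) + \frac{9079}{5490} = \left(-32475 + \frac{83}{42}\right) + \frac{9079}{5490} = - \frac{1363867}{42} + \frac{9079}{5490} = - \frac{623937376}{19215}$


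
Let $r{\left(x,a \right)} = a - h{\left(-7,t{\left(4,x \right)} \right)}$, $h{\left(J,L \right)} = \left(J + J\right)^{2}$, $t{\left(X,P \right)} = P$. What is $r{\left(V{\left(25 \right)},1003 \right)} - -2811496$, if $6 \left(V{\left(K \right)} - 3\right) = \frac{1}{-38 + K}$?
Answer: $2812303$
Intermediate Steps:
$h{\left(J,L \right)} = 4 J^{2}$ ($h{\left(J,L \right)} = \left(2 J\right)^{2} = 4 J^{2}$)
$V{\left(K \right)} = 3 + \frac{1}{6 \left(-38 + K\right)}$
$r{\left(x,a \right)} = -196 + a$ ($r{\left(x,a \right)} = a - 4 \left(-7\right)^{2} = a - 4 \cdot 49 = a - 196 = -196 + a$)
$r{\left(V{\left(25 \right)},1003 \right)} - -2811496 = \left(-196 + 1003\right) - -2811496 = 807 + 2811496 = 2812303$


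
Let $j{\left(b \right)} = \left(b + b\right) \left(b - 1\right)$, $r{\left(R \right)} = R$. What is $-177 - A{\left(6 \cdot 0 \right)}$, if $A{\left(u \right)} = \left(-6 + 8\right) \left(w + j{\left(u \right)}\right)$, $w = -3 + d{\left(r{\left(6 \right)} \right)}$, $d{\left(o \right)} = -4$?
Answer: $-163$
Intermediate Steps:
$j{\left(b \right)} = 2 b \left(-1 + b\right)$
$w = -7$ ($w = -3 - 4 = -7$)
$A{\left(u \right)} = -14 + 4 u \left(-1 + u\right)$ ($A{\left(u \right)} = \left(-6 + 8\right) \left(-7 + 2 u \left(-1 + u\right)\right) = 2 \left(-7 + 2 u \left(-1 + u\right)\right) = -14 + 4 u \left(-1 + u\right)$)
$-177 - A{\left(6 \cdot 0 \right)} = -177 - \left(-14 + 4 \cdot 6 \cdot 0 \left(-1 + 6 \cdot 0\right)\right) = -177 - \left(-14 + 4 \cdot 0 \left(-1 + 0\right)\right) = -177 - \left(-14 + 4 \cdot 0 \left(-1\right)\right) = -177 - \left(-14 + 0\right) = -177 - -14 = -177 + 14 = -163$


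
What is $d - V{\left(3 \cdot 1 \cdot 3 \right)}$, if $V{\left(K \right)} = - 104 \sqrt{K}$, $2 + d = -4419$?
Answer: $-4109$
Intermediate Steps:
$d = -4421$ ($d = -2 - 4419 = -4421$)
$d - V{\left(3 \cdot 1 \cdot 3 \right)} = -4421 - - 104 \sqrt{3 \cdot 1 \cdot 3} = -4421 - - 104 \sqrt{3 \cdot 3} = -4421 - - 104 \sqrt{9} = -4421 - \left(-104\right) 3 = -4421 - -312 = -4421 + 312 = -4109$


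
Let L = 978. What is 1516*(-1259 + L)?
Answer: -425996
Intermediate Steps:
1516*(-1259 + L) = 1516*(-1259 + 978) = 1516*(-281) = -425996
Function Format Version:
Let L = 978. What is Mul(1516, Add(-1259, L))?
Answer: -425996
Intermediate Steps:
Mul(1516, Add(-1259, L)) = Mul(1516, Add(-1259, 978)) = Mul(1516, -281) = -425996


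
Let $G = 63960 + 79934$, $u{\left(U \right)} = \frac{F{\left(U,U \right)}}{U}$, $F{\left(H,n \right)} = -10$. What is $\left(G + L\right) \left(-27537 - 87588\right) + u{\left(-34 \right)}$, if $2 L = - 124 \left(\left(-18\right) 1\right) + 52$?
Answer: $- \frac{283853581495}{17} \approx -1.6697 \cdot 10^{10}$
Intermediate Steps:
$u{\left(U \right)} = - \frac{10}{U}$
$L = 1142$ ($L = \frac{- 124 \left(\left(-18\right) 1\right) + 52}{2} = \frac{\left(-124\right) \left(-18\right) + 52}{2} = \frac{2232 + 52}{2} = \frac{1}{2} \cdot 2284 = 1142$)
$G = 143894$
$\left(G + L\right) \left(-27537 - 87588\right) + u{\left(-34 \right)} = \left(143894 + 1142\right) \left(-27537 - 87588\right) - \frac{10}{-34} = 145036 \left(-115125\right) - - \frac{5}{17} = -16697269500 + \frac{5}{17} = - \frac{283853581495}{17}$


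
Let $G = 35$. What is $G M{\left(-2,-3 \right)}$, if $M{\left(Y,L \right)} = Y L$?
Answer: $210$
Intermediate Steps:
$M{\left(Y,L \right)} = L Y$
$G M{\left(-2,-3 \right)} = 35 \left(\left(-3\right) \left(-2\right)\right) = 35 \cdot 6 = 210$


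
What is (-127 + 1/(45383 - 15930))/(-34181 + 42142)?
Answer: -196870/12340807 ≈ -0.015953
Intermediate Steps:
(-127 + 1/(45383 - 15930))/(-34181 + 42142) = (-127 + 1/29453)/7961 = (-127 + 1/29453)*(1/7961) = -3740530/29453*1/7961 = -196870/12340807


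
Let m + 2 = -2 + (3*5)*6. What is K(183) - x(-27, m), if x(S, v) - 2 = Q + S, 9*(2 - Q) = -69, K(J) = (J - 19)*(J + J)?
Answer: 180118/3 ≈ 60039.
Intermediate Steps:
K(J) = 2*J*(-19 + J) (K(J) = (-19 + J)*(2*J) = 2*J*(-19 + J))
Q = 29/3 (Q = 2 - ⅑*(-69) = 2 + 23/3 = 29/3 ≈ 9.6667)
m = 86 (m = -2 + (-2 + (3*5)*6) = -2 + (-2 + 15*6) = -2 + (-2 + 90) = -2 + 88 = 86)
x(S, v) = 35/3 + S (x(S, v) = 2 + (29/3 + S) = 35/3 + S)
K(183) - x(-27, m) = 2*183*(-19 + 183) - (35/3 - 27) = 2*183*164 - 1*(-46/3) = 60024 + 46/3 = 180118/3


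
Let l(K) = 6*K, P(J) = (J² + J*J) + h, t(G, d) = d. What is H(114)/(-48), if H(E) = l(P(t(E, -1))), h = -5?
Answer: 3/8 ≈ 0.37500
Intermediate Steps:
P(J) = -5 + 2*J² (P(J) = (J² + J*J) - 5 = (J² + J²) - 5 = 2*J² - 5 = -5 + 2*J²)
H(E) = -18 (H(E) = 6*(-5 + 2*(-1)²) = 6*(-5 + 2*1) = 6*(-5 + 2) = 6*(-3) = -18)
H(114)/(-48) = -18/(-48) = -1/48*(-18) = 3/8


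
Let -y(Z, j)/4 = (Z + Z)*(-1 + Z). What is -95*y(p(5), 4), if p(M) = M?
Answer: 15200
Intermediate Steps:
y(Z, j) = -8*Z*(-1 + Z) (y(Z, j) = -4*(Z + Z)*(-1 + Z) = -4*2*Z*(-1 + Z) = -8*Z*(-1 + Z))
-95*y(p(5), 4) = -760*5*(1 - 1*5) = -760*5*(1 - 5) = -760*5*(-4) = -95*(-160) = 15200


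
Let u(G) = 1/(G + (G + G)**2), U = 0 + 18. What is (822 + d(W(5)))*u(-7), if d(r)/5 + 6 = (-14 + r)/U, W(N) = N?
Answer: 1579/378 ≈ 4.1772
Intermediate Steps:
U = 18
d(r) = -305/9 + 5*r/18 (d(r) = -30 + 5*((-14 + r)/18) = -30 + 5*((-14 + r)*(1/18)) = -30 + 5*(-7/9 + r/18) = -30 + (-35/9 + 5*r/18) = -305/9 + 5*r/18)
u(G) = 1/(G + 4*G**2) (u(G) = 1/(G + (2*G)**2) = 1/(G + 4*G**2))
(822 + d(W(5)))*u(-7) = (822 + (-305/9 + (5/18)*5))*(1/((-7)*(1 + 4*(-7)))) = (822 + (-305/9 + 25/18))*(-1/(7*(1 - 28))) = (822 - 65/2)*(-1/7/(-27)) = 1579*(-1/7*(-1/27))/2 = (1579/2)*(1/189) = 1579/378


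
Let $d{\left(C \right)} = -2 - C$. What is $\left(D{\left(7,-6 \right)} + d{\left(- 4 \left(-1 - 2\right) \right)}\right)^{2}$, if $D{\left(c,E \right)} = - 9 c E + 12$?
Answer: $141376$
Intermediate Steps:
$D{\left(c,E \right)} = 12 - 9 E c$ ($D{\left(c,E \right)} = - 9 E c + 12 = 12 - 9 E c$)
$\left(D{\left(7,-6 \right)} + d{\left(- 4 \left(-1 - 2\right) \right)}\right)^{2} = \left(\left(12 - \left(-54\right) 7\right) - \left(2 - 4 \left(-1 - 2\right)\right)\right)^{2} = \left(\left(12 + 378\right) - \left(2 - -12\right)\right)^{2} = \left(390 - 14\right)^{2} = 376^{2} = 141376$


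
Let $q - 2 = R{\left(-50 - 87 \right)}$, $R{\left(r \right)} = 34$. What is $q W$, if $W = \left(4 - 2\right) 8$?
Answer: $576$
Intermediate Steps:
$W = 16$ ($W = 2 \cdot 8 = 16$)
$q = 36$ ($q = 2 + 34 = 36$)
$q W = 36 \cdot 16 = 576$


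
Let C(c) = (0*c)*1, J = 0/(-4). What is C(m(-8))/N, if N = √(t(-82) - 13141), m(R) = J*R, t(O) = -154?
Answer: 0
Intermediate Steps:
J = 0 (J = 0*(-¼) = 0)
m(R) = 0 (m(R) = 0*R = 0)
C(c) = 0 (C(c) = 0*1 = 0)
N = I*√13295 (N = √(-154 - 13141) = √(-13295) = I*√13295 ≈ 115.3*I)
C(m(-8))/N = 0/((I*√13295)) = 0*(-I*√13295/13295) = 0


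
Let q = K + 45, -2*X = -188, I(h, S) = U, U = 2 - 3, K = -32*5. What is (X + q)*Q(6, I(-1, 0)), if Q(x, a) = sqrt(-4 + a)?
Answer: -21*I*sqrt(5) ≈ -46.957*I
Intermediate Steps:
K = -160
U = -1
I(h, S) = -1
X = 94 (X = -1/2*(-188) = 94)
q = -115 (q = -160 + 45 = -115)
(X + q)*Q(6, I(-1, 0)) = (94 - 115)*sqrt(-4 - 1) = -21*I*sqrt(5)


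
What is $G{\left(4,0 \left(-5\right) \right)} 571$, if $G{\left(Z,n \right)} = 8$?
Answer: $4568$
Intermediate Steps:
$G{\left(4,0 \left(-5\right) \right)} 571 = 8 \cdot 571 = 4568$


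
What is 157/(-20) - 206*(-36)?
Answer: 148163/20 ≈ 7408.1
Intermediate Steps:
157/(-20) - 206*(-36) = 157*(-1/20) + 7416 = -157/20 + 7416 = 148163/20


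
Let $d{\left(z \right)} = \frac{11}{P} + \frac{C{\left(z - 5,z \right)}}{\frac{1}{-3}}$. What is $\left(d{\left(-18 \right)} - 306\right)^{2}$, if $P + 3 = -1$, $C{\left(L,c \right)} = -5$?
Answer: $\frac{1380625}{16} \approx 86289.0$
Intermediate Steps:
$P = -4$ ($P = -3 - 1 = -4$)
$d{\left(z \right)} = \frac{49}{4}$ ($d{\left(z \right)} = \frac{11}{-4} - \frac{5}{\frac{1}{-3}} = 11 \left(- \frac{1}{4}\right) - \frac{5}{- \frac{1}{3}} = - \frac{11}{4} - -15 = - \frac{11}{4} + 15 = \frac{49}{4}$)
$\left(d{\left(-18 \right)} - 306\right)^{2} = \left(\frac{49}{4} - 306\right)^{2} = \left(- \frac{1175}{4}\right)^{2} = \frac{1380625}{16}$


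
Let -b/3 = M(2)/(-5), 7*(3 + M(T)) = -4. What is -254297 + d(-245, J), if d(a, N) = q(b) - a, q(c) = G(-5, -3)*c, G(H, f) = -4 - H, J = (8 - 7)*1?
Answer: -1778379/7 ≈ -2.5405e+5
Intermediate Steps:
J = 1 (J = 1*1 = 1)
M(T) = -25/7 (M(T) = -3 + (⅐)*(-4) = -3 - 4/7 = -25/7)
b = -15/7 (b = -(-75)/(7*(-5)) = -(-75)*(-1)/(7*5) = -3*5/7 = -15/7 ≈ -2.1429)
q(c) = c (q(c) = (-4 - 1*(-5))*c = (-4 + 5)*c = 1*c = c)
d(a, N) = -15/7 - a
-254297 + d(-245, J) = -254297 + (-15/7 - 1*(-245)) = -254297 + (-15/7 + 245) = -254297 + 1700/7 = -1778379/7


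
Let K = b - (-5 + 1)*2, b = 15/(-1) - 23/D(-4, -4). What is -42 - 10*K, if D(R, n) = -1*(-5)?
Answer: 74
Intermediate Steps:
D(R, n) = 5
b = -98/5 (b = 15/(-1) - 23/5 = 15*(-1) - 23*⅕ = -15 - 23/5 = -98/5 ≈ -19.600)
K = -58/5 (K = -98/5 - (-5 + 1)*2 = -98/5 - (-4)*2 = -98/5 - 1*(-8) = -98/5 + 8 = -58/5 ≈ -11.600)
-42 - 10*K = -42 - 10*(-58/5) = -42 + 116 = 74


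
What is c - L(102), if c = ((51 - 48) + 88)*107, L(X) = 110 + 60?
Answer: 9567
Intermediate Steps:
L(X) = 170
c = 9737 (c = (3 + 88)*107 = 91*107 = 9737)
c - L(102) = 9737 - 1*170 = 9737 - 170 = 9567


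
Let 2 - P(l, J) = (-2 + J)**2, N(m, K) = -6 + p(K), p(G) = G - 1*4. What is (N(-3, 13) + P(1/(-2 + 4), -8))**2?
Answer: 9025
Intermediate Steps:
p(G) = -4 + G (p(G) = G - 4 = -4 + G)
N(m, K) = -10 + K (N(m, K) = -6 + (-4 + K) = -10 + K)
P(l, J) = 2 - (-2 + J)**2
(N(-3, 13) + P(1/(-2 + 4), -8))**2 = ((-10 + 13) + (2 - (-2 - 8)**2))**2 = (3 + (2 - 1*(-10)**2))**2 = (3 + (2 - 1*100))**2 = (3 + (2 - 100))**2 = (3 - 98)**2 = (-95)**2 = 9025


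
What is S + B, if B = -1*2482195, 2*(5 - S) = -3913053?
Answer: -1051327/2 ≈ -5.2566e+5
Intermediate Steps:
S = 3913063/2 (S = 5 - ½*(-3913053) = 5 + 3913053/2 = 3913063/2 ≈ 1.9565e+6)
B = -2482195
S + B = 3913063/2 - 2482195 = -1051327/2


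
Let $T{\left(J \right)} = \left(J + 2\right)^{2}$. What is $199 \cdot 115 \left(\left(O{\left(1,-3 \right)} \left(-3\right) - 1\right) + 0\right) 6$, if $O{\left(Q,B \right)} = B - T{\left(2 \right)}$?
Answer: $7689360$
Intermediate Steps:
$T{\left(J \right)} = \left(2 + J\right)^{2}$
$O{\left(Q,B \right)} = -16 + B$ ($O{\left(Q,B \right)} = B - \left(2 + 2\right)^{2} = B - 4^{2} = B - 16 = -16 + B$)
$199 \cdot 115 \left(\left(O{\left(1,-3 \right)} \left(-3\right) - 1\right) + 0\right) 6 = 199 \cdot 115 \left(\left(\left(-16 - 3\right) \left(-3\right) - 1\right) + 0\right) 6 = 22885 \left(\left(\left(-19\right) \left(-3\right) - 1\right) + 0\right) 6 = 22885 \left(\left(57 - 1\right) + 0\right) 6 = 22885 \left(56 + 0\right) 6 = 22885 \cdot 56 \cdot 6 = 22885 \cdot 336 = 7689360$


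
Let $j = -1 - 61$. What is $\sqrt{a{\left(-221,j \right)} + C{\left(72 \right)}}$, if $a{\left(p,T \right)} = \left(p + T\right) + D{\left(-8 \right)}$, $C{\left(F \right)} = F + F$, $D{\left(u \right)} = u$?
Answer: $7 i \sqrt{3} \approx 12.124 i$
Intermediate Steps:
$C{\left(F \right)} = 2 F$
$j = -62$
$a{\left(p,T \right)} = -8 + T + p$ ($a{\left(p,T \right)} = \left(p + T\right) - 8 = \left(T + p\right) - 8 = -8 + T + p$)
$\sqrt{a{\left(-221,j \right)} + C{\left(72 \right)}} = \sqrt{\left(-8 - 62 - 221\right) + 2 \cdot 72} = \sqrt{-291 + 144} = \sqrt{-147} = 7 i \sqrt{3}$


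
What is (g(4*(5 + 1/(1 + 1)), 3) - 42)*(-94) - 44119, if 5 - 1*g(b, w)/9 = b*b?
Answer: 365063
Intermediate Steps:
g(b, w) = 45 - 9*b² (g(b, w) = 45 - 9*b*b = 45 - 9*b²)
(g(4*(5 + 1/(1 + 1)), 3) - 42)*(-94) - 44119 = ((45 - 9*16*(5 + 1/(1 + 1))²) - 42)*(-94) - 44119 = ((45 - 9*16*(5 + 1/2)²) - 42)*(-94) - 44119 = ((45 - 9*16*(5 + ½)²) - 42)*(-94) - 44119 = ((45 - 9*(4*(11/2))²) - 42)*(-94) - 44119 = ((45 - 9*22²) - 42)*(-94) - 44119 = ((45 - 9*484) - 42)*(-94) - 44119 = ((45 - 4356) - 42)*(-94) - 44119 = (-4311 - 42)*(-94) - 44119 = -4353*(-94) - 44119 = 409182 - 44119 = 365063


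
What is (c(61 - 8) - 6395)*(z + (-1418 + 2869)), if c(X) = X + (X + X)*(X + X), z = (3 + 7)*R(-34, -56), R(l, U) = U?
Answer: 4360554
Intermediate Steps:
z = -560 (z = (3 + 7)*(-56) = 10*(-56) = -560)
c(X) = X + 4*X² (c(X) = X + (2*X)*(2*X) = X + 4*X²)
(c(61 - 8) - 6395)*(z + (-1418 + 2869)) = ((61 - 8)*(1 + 4*(61 - 8)) - 6395)*(-560 + (-1418 + 2869)) = (53*(1 + 4*53) - 6395)*(-560 + 1451) = (53*(1 + 212) - 6395)*891 = (53*213 - 6395)*891 = (11289 - 6395)*891 = 4894*891 = 4360554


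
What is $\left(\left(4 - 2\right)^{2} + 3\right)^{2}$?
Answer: $49$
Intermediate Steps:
$\left(\left(4 - 2\right)^{2} + 3\right)^{2} = \left(2^{2} + 3\right)^{2} = \left(4 + 3\right)^{2} = 7^{2} = 49$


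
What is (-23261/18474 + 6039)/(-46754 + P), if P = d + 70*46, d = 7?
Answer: -111541225/804117798 ≈ -0.13871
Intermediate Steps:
P = 3227 (P = 7 + 70*46 = 7 + 3220 = 3227)
(-23261/18474 + 6039)/(-46754 + P) = (-23261/18474 + 6039)/(-46754 + 3227) = (-23261*1/18474 + 6039)/(-43527) = (-23261/18474 + 6039)*(-1/43527) = (111541225/18474)*(-1/43527) = -111541225/804117798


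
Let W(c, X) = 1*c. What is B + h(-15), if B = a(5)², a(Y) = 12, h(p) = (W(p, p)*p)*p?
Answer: -3231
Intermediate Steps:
W(c, X) = c
h(p) = p³ (h(p) = (p*p)*p = p²*p = p³)
B = 144 (B = 12² = 144)
B + h(-15) = 144 + (-15)³ = 144 - 3375 = -3231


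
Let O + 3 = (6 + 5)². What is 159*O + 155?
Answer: 18917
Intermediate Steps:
O = 118 (O = -3 + (6 + 5)² = -3 + 11² = -3 + 121 = 118)
159*O + 155 = 159*118 + 155 = 18762 + 155 = 18917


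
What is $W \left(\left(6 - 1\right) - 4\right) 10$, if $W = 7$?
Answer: $70$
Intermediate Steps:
$W \left(\left(6 - 1\right) - 4\right) 10 = 7 \left(\left(6 - 1\right) - 4\right) 10 = 7 \left(5 - 4\right) 10 = 7 \cdot 1 \cdot 10 = 7 \cdot 10 = 70$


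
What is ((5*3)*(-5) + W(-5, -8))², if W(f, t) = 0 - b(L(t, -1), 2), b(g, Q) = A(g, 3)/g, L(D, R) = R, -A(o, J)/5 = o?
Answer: 4900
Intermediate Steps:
A(o, J) = -5*o
b(g, Q) = -5 (b(g, Q) = (-5*g)/g = -5)
W(f, t) = 5 (W(f, t) = 0 - 1*(-5) = 0 + 5 = 5)
((5*3)*(-5) + W(-5, -8))² = ((5*3)*(-5) + 5)² = (15*(-5) + 5)² = (-75 + 5)² = (-70)² = 4900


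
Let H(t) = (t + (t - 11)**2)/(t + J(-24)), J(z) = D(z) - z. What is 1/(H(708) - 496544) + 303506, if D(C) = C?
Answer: 106550830121602/351066635 ≈ 3.0351e+5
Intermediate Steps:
J(z) = 0 (J(z) = z - z = 0)
H(t) = (t + (-11 + t)**2)/t (H(t) = (t + (t - 11)**2)/(t + 0) = (t + (-11 + t)**2)/t)
1/(H(708) - 496544) + 303506 = 1/((708 + (-11 + 708)**2)/708 - 496544) + 303506 = 1/((708 + 697**2)/708 - 496544) + 303506 = 1/((708 + 485809)/708 - 496544) + 303506 = 1/((1/708)*486517 - 496544) + 303506 = 1/(486517/708 - 496544) + 303506 = 1/(-351066635/708) + 303506 = -708/351066635 + 303506 = 106550830121602/351066635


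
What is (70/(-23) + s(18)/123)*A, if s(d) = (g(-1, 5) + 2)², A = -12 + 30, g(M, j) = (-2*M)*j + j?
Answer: -11778/943 ≈ -12.490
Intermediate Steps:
g(M, j) = j - 2*M*j (g(M, j) = -2*M*j + j = j - 2*M*j)
A = 18
s(d) = 289 (s(d) = (5*(1 - 2*(-1)) + 2)² = (5*(1 + 2) + 2)² = (5*3 + 2)² = (15 + 2)² = 17² = 289)
(70/(-23) + s(18)/123)*A = (70/(-23) + 289/123)*18 = (70*(-1/23) + 289*(1/123))*18 = (-70/23 + 289/123)*18 = -1963/2829*18 = -11778/943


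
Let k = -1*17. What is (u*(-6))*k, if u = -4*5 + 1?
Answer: -1938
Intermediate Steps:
k = -17
u = -19 (u = -20 + 1 = -19)
(u*(-6))*k = -19*(-6)*(-17) = 114*(-17) = -1938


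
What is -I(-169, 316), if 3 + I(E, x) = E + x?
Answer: -144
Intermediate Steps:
I(E, x) = -3 + E + x (I(E, x) = -3 + (E + x) = -3 + E + x)
-I(-169, 316) = -(-3 - 169 + 316) = -1*144 = -144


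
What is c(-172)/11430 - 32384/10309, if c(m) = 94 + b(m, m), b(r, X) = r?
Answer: -61825537/19638645 ≈ -3.1482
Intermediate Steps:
c(m) = 94 + m
c(-172)/11430 - 32384/10309 = (94 - 172)/11430 - 32384/10309 = -78*1/11430 - 32384*1/10309 = -13/1905 - 32384/10309 = -61825537/19638645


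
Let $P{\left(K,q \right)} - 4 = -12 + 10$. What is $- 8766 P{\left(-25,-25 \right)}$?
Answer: $-17532$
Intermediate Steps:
$P{\left(K,q \right)} = 2$ ($P{\left(K,q \right)} = 4 + \left(-12 + 10\right) = 4 - 2 = 2$)
$- 8766 P{\left(-25,-25 \right)} = \left(-8766\right) 2 = -17532$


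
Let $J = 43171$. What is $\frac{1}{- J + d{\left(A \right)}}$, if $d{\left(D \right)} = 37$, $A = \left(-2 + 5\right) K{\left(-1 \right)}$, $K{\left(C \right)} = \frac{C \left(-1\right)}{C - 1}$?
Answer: $- \frac{1}{43134} \approx -2.3184 \cdot 10^{-5}$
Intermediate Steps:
$K{\left(C \right)} = - \frac{C}{-1 + C}$ ($K{\left(C \right)} = \frac{\left(-1\right) C}{-1 + C} = - \frac{C}{-1 + C}$)
$A = - \frac{3}{2}$ ($A = \left(-2 + 5\right) \left(\left(-1\right) \left(-1\right) \frac{1}{-1 - 1}\right) = 3 \left(\left(-1\right) \left(-1\right) \frac{1}{-2}\right) = 3 \left(\left(-1\right) \left(-1\right) \left(- \frac{1}{2}\right)\right) = 3 \left(- \frac{1}{2}\right) = - \frac{3}{2} \approx -1.5$)
$\frac{1}{- J + d{\left(A \right)}} = \frac{1}{\left(-1\right) 43171 + 37} = \frac{1}{-43171 + 37} = \frac{1}{-43134} = - \frac{1}{43134}$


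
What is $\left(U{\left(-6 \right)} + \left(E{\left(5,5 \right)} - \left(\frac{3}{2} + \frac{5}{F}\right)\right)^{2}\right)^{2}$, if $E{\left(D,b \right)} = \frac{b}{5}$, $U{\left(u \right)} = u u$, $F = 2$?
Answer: $2025$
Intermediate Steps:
$U{\left(u \right)} = u^{2}$
$E{\left(D,b \right)} = \frac{b}{5}$ ($E{\left(D,b \right)} = b \frac{1}{5} = \frac{b}{5}$)
$\left(U{\left(-6 \right)} + \left(E{\left(5,5 \right)} - \left(\frac{3}{2} + \frac{5}{F}\right)\right)^{2}\right)^{2} = \left(\left(-6\right)^{2} + \left(\frac{1}{5} \cdot 5 - 4\right)^{2}\right)^{2} = \left(36 + \left(1 - 4\right)^{2}\right)^{2} = \left(36 + \left(-3\right)^{2}\right)^{2} = \left(36 + 9\right)^{2} = 45^{2} = 2025$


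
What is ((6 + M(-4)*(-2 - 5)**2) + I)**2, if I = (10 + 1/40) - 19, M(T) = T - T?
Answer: 14161/1600 ≈ 8.8506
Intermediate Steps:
M(T) = 0
I = -359/40 (I = (10 + 1/40) - 19 = 401/40 - 19 = -359/40 ≈ -8.9750)
((6 + M(-4)*(-2 - 5)**2) + I)**2 = ((6 + 0*(-2 - 5)**2) - 359/40)**2 = ((6 + 0*(-7)**2) - 359/40)**2 = ((6 + 0*49) - 359/40)**2 = ((6 + 0) - 359/40)**2 = (6 - 359/40)**2 = (-119/40)**2 = 14161/1600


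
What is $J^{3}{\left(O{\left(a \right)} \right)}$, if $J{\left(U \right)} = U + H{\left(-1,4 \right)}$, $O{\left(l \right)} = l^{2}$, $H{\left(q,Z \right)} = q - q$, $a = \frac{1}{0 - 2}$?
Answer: $\frac{1}{64} \approx 0.015625$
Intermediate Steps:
$a = - \frac{1}{2}$ ($a = \frac{1}{-2} = - \frac{1}{2} \approx -0.5$)
$H{\left(q,Z \right)} = 0$
$J{\left(U \right)} = U$ ($J{\left(U \right)} = U + 0 = U$)
$J^{3}{\left(O{\left(a \right)} \right)} = \left(\left(- \frac{1}{2}\right)^{2}\right)^{3} = \left(\frac{1}{4}\right)^{3} = \frac{1}{64}$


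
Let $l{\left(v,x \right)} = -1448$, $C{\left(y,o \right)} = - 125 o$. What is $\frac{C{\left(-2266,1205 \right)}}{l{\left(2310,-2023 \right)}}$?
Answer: $\frac{150625}{1448} \approx 104.02$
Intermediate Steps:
$\frac{C{\left(-2266,1205 \right)}}{l{\left(2310,-2023 \right)}} = \frac{\left(-125\right) 1205}{-1448} = \left(-150625\right) \left(- \frac{1}{1448}\right) = \frac{150625}{1448}$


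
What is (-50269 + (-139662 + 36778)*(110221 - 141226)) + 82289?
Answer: 3189950440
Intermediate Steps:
(-50269 + (-139662 + 36778)*(110221 - 141226)) + 82289 = (-50269 - 102884*(-31005)) + 82289 = (-50269 + 3189918420) + 82289 = 3189868151 + 82289 = 3189950440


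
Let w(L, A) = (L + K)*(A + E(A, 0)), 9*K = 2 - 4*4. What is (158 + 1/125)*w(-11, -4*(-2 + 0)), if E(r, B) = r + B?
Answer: -35709808/1125 ≈ -31742.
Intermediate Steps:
E(r, B) = B + r
K = -14/9 (K = (2 - 4*4)/9 = (2 - 16)/9 = (⅑)*(-14) = -14/9 ≈ -1.5556)
w(L, A) = 2*A*(-14/9 + L) (w(L, A) = (L - 14/9)*(A + (0 + A)) = (-14/9 + L)*(A + A) = (-14/9 + L)*(2*A) = 2*A*(-14/9 + L))
(158 + 1/125)*w(-11, -4*(-2 + 0)) = (158 + 1/125)*(2*(-4*(-2 + 0))*(-14 + 9*(-11))/9) = (158 + 1/125)*(2*(-4*(-2))*(-14 - 99)/9) = 19751*((2/9)*8*(-113))/125 = (19751/125)*(-1808/9) = -35709808/1125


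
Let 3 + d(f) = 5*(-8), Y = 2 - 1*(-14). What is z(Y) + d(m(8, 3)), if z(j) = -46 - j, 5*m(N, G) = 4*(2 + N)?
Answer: -105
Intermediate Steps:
m(N, G) = 8/5 + 4*N/5 (m(N, G) = (4*(2 + N))/5 = (8 + 4*N)/5 = 8/5 + 4*N/5)
Y = 16 (Y = 2 + 14 = 16)
d(f) = -43 (d(f) = -3 + 5*(-8) = -3 - 40 = -43)
z(Y) + d(m(8, 3)) = (-46 - 1*16) - 43 = (-46 - 16) - 43 = -62 - 43 = -105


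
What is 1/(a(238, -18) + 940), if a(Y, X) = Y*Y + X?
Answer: 1/57566 ≈ 1.7371e-5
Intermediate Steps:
a(Y, X) = X + Y² (a(Y, X) = Y² + X = X + Y²)
1/(a(238, -18) + 940) = 1/((-18 + 238²) + 940) = 1/((-18 + 56644) + 940) = 1/(56626 + 940) = 1/57566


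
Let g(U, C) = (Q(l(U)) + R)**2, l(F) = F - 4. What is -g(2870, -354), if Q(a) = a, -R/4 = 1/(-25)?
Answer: -5134295716/625 ≈ -8.2149e+6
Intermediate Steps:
l(F) = -4 + F
R = 4/25 (R = -4/(-25) = -4*(-1/25) = 4/25 ≈ 0.16000)
g(U, C) = (-96/25 + U)**2 (g(U, C) = ((-4 + U) + 4/25)**2 = (-96/25 + U)**2)
-g(2870, -354) = -(-96 + 25*2870)**2/625 = -(-96 + 71750)**2/625 = -71654**2/625 = -5134295716/625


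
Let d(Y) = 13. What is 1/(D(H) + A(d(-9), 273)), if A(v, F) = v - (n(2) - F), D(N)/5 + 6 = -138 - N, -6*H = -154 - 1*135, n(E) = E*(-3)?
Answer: -6/4013 ≈ -0.0014951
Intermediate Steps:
n(E) = -3*E
H = 289/6 (H = -(-154 - 1*135)/6 = -(-154 - 135)/6 = -1/6*(-289) = 289/6 ≈ 48.167)
D(N) = -720 - 5*N (D(N) = -30 + 5*(-138 - N) = -30 + (-690 - 5*N) = -720 - 5*N)
A(v, F) = 6 + F + v (A(v, F) = v - (-3*2 - F) = v - (-6 - F) = v + (6 + F) = 6 + F + v)
1/(D(H) + A(d(-9), 273)) = 1/((-720 - 5*289/6) + (6 + 273 + 13)) = 1/((-720 - 1445/6) + 292) = 1/(-5765/6 + 292) = 1/(-4013/6) = -6/4013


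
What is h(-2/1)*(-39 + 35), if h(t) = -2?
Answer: 8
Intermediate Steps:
h(-2/1)*(-39 + 35) = -2*(-39 + 35) = -2*(-4) = 8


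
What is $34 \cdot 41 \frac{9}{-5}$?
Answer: $- \frac{12546}{5} \approx -2509.2$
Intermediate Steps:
$34 \cdot 41 \frac{9}{-5} = 1394 \cdot 9 \left(- \frac{1}{5}\right) = 1394 \left(- \frac{9}{5}\right) = - \frac{12546}{5}$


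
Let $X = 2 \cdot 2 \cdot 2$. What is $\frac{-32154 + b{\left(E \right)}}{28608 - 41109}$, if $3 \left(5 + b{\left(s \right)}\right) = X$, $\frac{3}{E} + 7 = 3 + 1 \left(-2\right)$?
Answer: $\frac{96469}{37503} \approx 2.5723$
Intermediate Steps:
$X = 8$ ($X = 4 \cdot 2 = 8$)
$E = - \frac{1}{2}$ ($E = \frac{3}{-7 + \left(3 + 1 \left(-2\right)\right)} = \frac{3}{-7 + \left(3 - 2\right)} = \frac{3}{-7 + 1} = \frac{3}{-6} = 3 \left(- \frac{1}{6}\right) = - \frac{1}{2} \approx -0.5$)
$b{\left(s \right)} = - \frac{7}{3}$ ($b{\left(s \right)} = -5 + \frac{1}{3} \cdot 8 = -5 + \frac{8}{3} = - \frac{7}{3}$)
$\frac{-32154 + b{\left(E \right)}}{28608 - 41109} = \frac{-32154 - \frac{7}{3}}{28608 - 41109} = - \frac{96469}{3 \left(-12501\right)} = \left(- \frac{96469}{3}\right) \left(- \frac{1}{12501}\right) = \frac{96469}{37503}$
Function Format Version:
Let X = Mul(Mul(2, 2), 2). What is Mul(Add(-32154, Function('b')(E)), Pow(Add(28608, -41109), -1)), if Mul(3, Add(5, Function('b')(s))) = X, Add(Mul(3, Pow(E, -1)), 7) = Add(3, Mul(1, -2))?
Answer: Rational(96469, 37503) ≈ 2.5723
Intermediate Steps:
X = 8 (X = Mul(4, 2) = 8)
E = Rational(-1, 2) (E = Mul(3, Pow(Add(-7, Add(3, Mul(1, -2))), -1)) = Mul(3, Pow(Add(-7, Add(3, -2)), -1)) = Mul(3, Pow(Add(-7, 1), -1)) = Mul(3, Pow(-6, -1)) = Mul(3, Rational(-1, 6)) = Rational(-1, 2) ≈ -0.50000)
Function('b')(s) = Rational(-7, 3) (Function('b')(s) = Add(-5, Mul(Rational(1, 3), 8)) = Add(-5, Rational(8, 3)) = Rational(-7, 3))
Mul(Add(-32154, Function('b')(E)), Pow(Add(28608, -41109), -1)) = Mul(Add(-32154, Rational(-7, 3)), Pow(Add(28608, -41109), -1)) = Mul(Rational(-96469, 3), Pow(-12501, -1)) = Mul(Rational(-96469, 3), Rational(-1, 12501)) = Rational(96469, 37503)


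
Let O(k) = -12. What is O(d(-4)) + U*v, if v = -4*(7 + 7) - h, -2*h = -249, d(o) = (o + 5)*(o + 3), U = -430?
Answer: 77603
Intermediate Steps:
d(o) = (3 + o)*(5 + o) (d(o) = (5 + o)*(3 + o) = (3 + o)*(5 + o))
h = 249/2 (h = -½*(-249) = 249/2 ≈ 124.50)
v = -361/2 (v = -4*(7 + 7) - 1*249/2 = -4*14 - 249/2 = -56 - 249/2 = -361/2 ≈ -180.50)
O(d(-4)) + U*v = -12 - 430*(-361/2) = -12 + 77615 = 77603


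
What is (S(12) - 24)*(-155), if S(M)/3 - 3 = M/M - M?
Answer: 7440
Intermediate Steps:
S(M) = 12 - 3*M (S(M) = 9 + 3*(M/M - M) = 9 + 3*(1 - M) = 9 + (3 - 3*M) = 12 - 3*M)
(S(12) - 24)*(-155) = ((12 - 3*12) - 24)*(-155) = ((12 - 36) - 24)*(-155) = (-24 - 24)*(-155) = -48*(-155) = 7440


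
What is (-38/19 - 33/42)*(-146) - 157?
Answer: 1748/7 ≈ 249.71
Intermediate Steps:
(-38/19 - 33/42)*(-146) - 157 = (-38*1/19 - 33*1/42)*(-146) - 157 = (-2 - 11/14)*(-146) - 157 = -39/14*(-146) - 157 = 2847/7 - 157 = 1748/7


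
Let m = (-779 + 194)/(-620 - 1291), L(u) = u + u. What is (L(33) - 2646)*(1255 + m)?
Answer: -158695800/49 ≈ -3.2387e+6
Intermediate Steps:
L(u) = 2*u
m = 15/49 (m = -585/(-1911) = -585*(-1/1911) = 15/49 ≈ 0.30612)
(L(33) - 2646)*(1255 + m) = (2*33 - 2646)*(1255 + 15/49) = (66 - 2646)*(61510/49) = -2580*61510/49 = -158695800/49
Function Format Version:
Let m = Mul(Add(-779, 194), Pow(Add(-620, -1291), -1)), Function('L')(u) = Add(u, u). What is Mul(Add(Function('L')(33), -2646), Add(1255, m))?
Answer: Rational(-158695800, 49) ≈ -3.2387e+6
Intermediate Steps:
Function('L')(u) = Mul(2, u)
m = Rational(15, 49) (m = Mul(-585, Pow(-1911, -1)) = Mul(-585, Rational(-1, 1911)) = Rational(15, 49) ≈ 0.30612)
Mul(Add(Function('L')(33), -2646), Add(1255, m)) = Mul(Add(Mul(2, 33), -2646), Add(1255, Rational(15, 49))) = Mul(Add(66, -2646), Rational(61510, 49)) = Mul(-2580, Rational(61510, 49)) = Rational(-158695800, 49)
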